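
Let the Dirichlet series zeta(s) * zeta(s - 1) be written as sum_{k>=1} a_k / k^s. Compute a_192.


Convolution gives a_k = sum_{d | k} d * 1 = sum_{d | k} d = sigma(k), the sum of positive divisors of k.
For k = 192, the divisors are 1, 2, 3, 4, 6, 8, 12, 16, 24, 32, 48, 64, 96, 192, so
sigma(192) = 1 + 2 + 3 + 4 + 6 + 8 + 12 + 16 + 24 + 32 + 48 + 64 + 96 + 192 = 508.

508


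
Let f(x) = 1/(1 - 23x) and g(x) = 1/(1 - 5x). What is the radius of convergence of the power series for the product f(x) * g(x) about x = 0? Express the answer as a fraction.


The radius of 1/(1 - 23x) is 1/23 (nearest singularity at x = 1/23), and the radius of 1/(1 - 5x) is 1/5.
The product f(x)*g(x) = 1/((1 - 23x)(1 - 5x)) has singularities at both 1/23 and 1/5, so its radius of convergence is the distance to the nearest one:
min(1/23, 1/5) = 1/23.

1/23


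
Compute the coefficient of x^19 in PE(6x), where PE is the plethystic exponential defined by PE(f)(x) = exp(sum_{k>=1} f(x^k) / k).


With f(x) = 6x, the exponent is sum_{k>=1} 6 x^k / k = 6 * (-ln(1 - x)). Exponentiating:
PE(6x) = exp(-6 ln(1 - x)) = 1/(1 - x)^6.
By the negative binomial expansion, [x^n] 1/(1 - x)^6 = C(n + 5, 5).
For n = 19: C(24, 5) = 42504.

42504


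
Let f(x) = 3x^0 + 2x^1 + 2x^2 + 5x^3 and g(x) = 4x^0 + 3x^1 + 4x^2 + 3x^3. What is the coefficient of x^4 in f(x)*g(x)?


Cauchy product at x^4:
2*3 + 2*4 + 5*3
= 29

29


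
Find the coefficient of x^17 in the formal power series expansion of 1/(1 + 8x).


Write 1/(1 + c x) = 1/(1 - (-c) x) and apply the geometric-series identity
1/(1 - y) = sum_{k>=0} y^k to get 1/(1 + c x) = sum_{k>=0} (-c)^k x^k.
So the coefficient of x^k is (-c)^k = (-1)^k * c^k.
Here c = 8 and k = 17:
(-8)^17 = -1 * 2251799813685248 = -2251799813685248

-2251799813685248


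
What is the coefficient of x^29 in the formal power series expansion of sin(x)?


The Maclaurin series is sin(t) = sum_{k>=0} (-1)^k t^(2k+1) / (2k+1)!, so substituting t = x, only odd powers of x are nonzero, with coefficient of x^(2k+1) equal to (-1)^k / (2k+1)!.
Write 29 = 2*14 + 1, giving the coefficient (-1)^14 / 29! = 1/8841761993739701954543616000000 = 1/8841761993739701954543616000000.

1/8841761993739701954543616000000


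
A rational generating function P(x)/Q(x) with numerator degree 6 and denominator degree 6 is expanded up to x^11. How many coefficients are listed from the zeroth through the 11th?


Expanding up to x^11 gives the coefficients for x^0, x^1, ..., x^11.
That is 11 + 1 = 12 coefficients in total.

12


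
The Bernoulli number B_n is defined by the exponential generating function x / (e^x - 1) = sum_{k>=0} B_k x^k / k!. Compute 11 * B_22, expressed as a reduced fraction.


Bernoulli numbers can also be computed recursively via B_0 = 1 and sum_{j=0}^{m} C(m+1, j) B_j = 0 for m >= 1. Odd-index Bernoulli numbers vanish for k >= 3.
Computing B_22 = 854513/138, so 11 * B_22 = 11 * 854513/138 = 9399643/138.

9399643/138


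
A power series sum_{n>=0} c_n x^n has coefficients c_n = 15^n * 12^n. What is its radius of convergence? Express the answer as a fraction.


By the root test (Cauchy-Hadamard), the radius is R = 1 / limsup_n |c_n|^(1/n).
Here |c_n|^(1/n) = (15^n * 12^n)^(1/n) = 15 * 12 = 180 for all n.
So R = 1/180 = 1/180.

1/180


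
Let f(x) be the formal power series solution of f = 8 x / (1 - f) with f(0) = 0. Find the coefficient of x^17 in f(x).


Apply Lagrange inversion: f = 8 x * phi(f) with phi(t) = 1/(1 - t), so
[x^n] f = 8^n * (1/n) [t^(n-1)] phi(t)^n = 8^n * (1/n) [t^(n-1)] (1 - t)^(-n) = 8^n * (1/n) C(2n - 2, n - 1) = 8^n * C_{n-1}.
For n = 17: C_16 = C(32, 16) / 17 = 601080390/17 = 35357670.
With the 8^17 = 2251799813685248 factor, the coefficient is 2251799813685248 * 35357670 = 79618394718344482652160.

79618394718344482652160


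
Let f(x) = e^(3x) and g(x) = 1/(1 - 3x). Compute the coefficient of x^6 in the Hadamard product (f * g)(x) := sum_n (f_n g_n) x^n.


Expanding: f_k = 3^k/k! (from e^(3x)) and g_k = 3^k (from 1/(1 - 3x)). So the Hadamard coefficient (f * g)_k = 3^k 3^k / k! = (9)^k / k!.
For k = 6: 9^6/6! = 531441/720 = 59049/80.

59049/80


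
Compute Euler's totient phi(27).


phi(n) counts integers in [1, n] coprime to n. Using the multiplicative formula phi(n) = n * prod_{p | n} (1 - 1/p):
27 = 3^3, so
phi(27) = 27 * (1 - 1/3) = 18.

18


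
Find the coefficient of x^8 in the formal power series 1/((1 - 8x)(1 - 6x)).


By partial fractions or Cauchy convolution:
The coefficient equals sum_{k=0}^{8} 8^k * 6^(8-k).
= 62070016

62070016


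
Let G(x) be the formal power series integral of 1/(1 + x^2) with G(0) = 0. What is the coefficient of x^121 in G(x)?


1/(1 + x^2) = sum_{j>=0} (-1)^j x^(2j). Integrating termwise with G(0) = 0:
G(x) = sum_{j>=0} (-1)^j x^(2j+1) / (2j+1) = arctan(x).
Only odd powers are nonzero. For x^121 write 121 = 2*60 + 1, giving
(-1)^60 / 121 = 1/121 = 1/121.

1/121


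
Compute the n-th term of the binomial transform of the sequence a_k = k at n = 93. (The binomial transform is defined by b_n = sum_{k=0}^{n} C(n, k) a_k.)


With a_k = k, b_n = sum_{k=0}^{n} C(n, k) k. Using k * C(n, k) = n * C(n-1, k-1) gives b_n = n * sum_{k>=1} C(n-1, k-1) = n * 2^(n-1).
For n = 93: 93 * 2^92 = 93 * 4951760157141521099596496896 = 460513694614161462262474211328.

460513694614161462262474211328


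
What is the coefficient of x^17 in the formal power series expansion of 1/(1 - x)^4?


The negative binomial / multiset identity is
1/(1 - x)^r = sum_{k>=0} C(k + r - 1, r - 1) x^k.
Here r = 4 and k = 17, so the coefficient is
C(17 + 3, 3) = C(20, 3)
= 1140

1140


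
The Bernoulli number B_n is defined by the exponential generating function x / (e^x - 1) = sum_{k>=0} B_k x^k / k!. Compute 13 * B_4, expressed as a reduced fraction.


Bernoulli numbers can also be computed recursively via B_0 = 1 and sum_{j=0}^{m} C(m+1, j) B_j = 0 for m >= 1. Odd-index Bernoulli numbers vanish for k >= 3.
Computing B_4 = -1/30, so 13 * B_4 = 13 * -1/30 = -13/30.

-13/30


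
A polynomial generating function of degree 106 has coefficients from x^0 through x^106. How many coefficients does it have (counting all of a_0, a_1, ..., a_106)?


A polynomial of degree 106 takes the form a_0 + a_1 x + ... + a_106 x^106.
The number of coefficients is 106 + 1 = 107.

107


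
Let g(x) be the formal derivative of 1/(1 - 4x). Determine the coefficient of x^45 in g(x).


Differentiate termwise: d/dx sum_{k>=0} 4^k x^k = sum_{k>=1} k 4^k x^(k-1) = sum_{j>=0} (j+1) 4^(j+1) x^j.
Equivalently, d/dx [1/(1 - 4x)] = 4/(1 - 4x)^2.
For j = 45: 46 * 4^46 = 46 * 4951760157141521099596496896 = 227780967228509970581438857216.

227780967228509970581438857216


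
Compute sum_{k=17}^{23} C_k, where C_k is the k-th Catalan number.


C_17 through C_23: 129644790, 477638700, 1767263190, 6564120420, 24466267020, 91482563640, 343059613650
Sum = 129644790 + 477638700 + 1767263190 + 6564120420 + 24466267020 + 91482563640 + 343059613650
= 467947111410

467947111410


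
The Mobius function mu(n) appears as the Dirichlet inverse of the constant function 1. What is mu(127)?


127 = 127 (all distinct primes).
mu(127) = (-1)^1 = -1

-1


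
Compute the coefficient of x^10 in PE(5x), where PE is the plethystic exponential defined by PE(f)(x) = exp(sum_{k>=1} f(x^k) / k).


With f(x) = 5x, the exponent is sum_{k>=1} 5 x^k / k = 5 * (-ln(1 - x)). Exponentiating:
PE(5x) = exp(-5 ln(1 - x)) = 1/(1 - x)^5.
By the negative binomial expansion, [x^n] 1/(1 - x)^5 = C(n + 4, 4).
For n = 10: C(14, 4) = 1001.

1001


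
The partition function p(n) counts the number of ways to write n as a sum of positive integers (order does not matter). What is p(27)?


Using the generating function prod_{k>=1} 1/(1-x^k), we compute p(27).
By dynamic programming over parts 1 through 27:
p(27) = 3010

3010


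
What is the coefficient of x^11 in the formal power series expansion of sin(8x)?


The Maclaurin series is sin(t) = sum_{k>=0} (-1)^k t^(2k+1) / (2k+1)!, so substituting t = 8x, only odd powers of x are nonzero, with coefficient of x^(2k+1) equal to (-1)^k 8^(2k+1) / (2k+1)!.
Write 11 = 2*5 + 1, giving the coefficient (-1)^5 * 8^11 / 11! = -8589934592/39916800 = -33554432/155925.

-33554432/155925


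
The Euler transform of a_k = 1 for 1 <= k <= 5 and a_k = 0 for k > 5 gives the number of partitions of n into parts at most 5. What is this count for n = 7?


Partitions of 7 into parts at most 5:
Using generating function (1-x)^(-1)(1-x^2)^(-1)...(1-x^5)^(-1),
the coefficient of x^7 = 13

13


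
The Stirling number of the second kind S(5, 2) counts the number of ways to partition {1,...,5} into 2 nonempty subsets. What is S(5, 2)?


Using the explicit formula S(n,k) = (1/k!) sum_{j=0}^{k} (-1)^(k-j) C(k,j) j^n:
S(5, 2) = 15
Equivalently, S(n,k) is n! times the coefficient of x^n in the EGF (e^x - 1)^k / k!.

15


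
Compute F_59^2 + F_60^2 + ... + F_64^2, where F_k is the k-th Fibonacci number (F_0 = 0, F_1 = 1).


There is a standard identity sum_{k=0}^{N} F_k^2 = F_N * F_{N+1} (proved inductively from the telescoping relation F_k^2 = F_k F_{k+1} - F_{k-1} F_k). Then
sum_{k=59}^{64} F_k^2 = F_64 F_65 - F_58 F_59.
Computing: F_64 = 10610209857723, F_65 = 17167680177565, F_58 = 591286729879, F_59 = 956722026041.
Sum = 10610209857723 * 17167680177565 - 591286729879 * 956722026041 = 181586992416054911655805456.

181586992416054911655805456


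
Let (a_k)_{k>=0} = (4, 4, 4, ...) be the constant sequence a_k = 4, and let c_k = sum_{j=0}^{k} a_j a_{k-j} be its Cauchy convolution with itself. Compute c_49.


Since a_j = 4 for all j >= 0, the convolution sum becomes
c_k = sum_{j=0}^{k} 4 * 4 = 16 * (k + 1).
Equivalently, the generating function of (a_k) is 4/(1 - x) and its square is 16/(1 - x)^2 = sum_{k>=0} 16(k + 1) x^k.
For k = 49: 16 * 50 = 800.

800


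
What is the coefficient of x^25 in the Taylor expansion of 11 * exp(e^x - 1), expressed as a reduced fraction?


exp(e^x - 1) = sum_{k>=0} Bell_k x^k / k!, where Bell_k is the k-th Bell number.
So the coefficient of x^25 is 11 * Bell_25 / 25!.
Computing: Bell_25 = 4638590332229999353 and 25! = 15511210043330985984000000, giving
11 * 4638590332229999353/15511210043330985984000000 = 356814640940769181/108470000303013888000000.

356814640940769181/108470000303013888000000


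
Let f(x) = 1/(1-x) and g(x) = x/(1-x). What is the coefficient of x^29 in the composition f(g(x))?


First simplify the composition: f(g(x)) = 1/(1 - x/(1-x)) = (1-x)/((1-x) - x) = (1-x)/(1-2x).
Now extract the coefficient. Write (1-x)/(1-2x) = 1/(1-2x) - x/(1-2x).
The coefficient of x^n in 1/(1-2x) is 2^n, and in x/(1-2x) is 2^(n-1) (for n >= 1).
So the coefficient of x^29 is 2^29 - 2^28 = 536870912 - 268435456 = 268435456.

268435456


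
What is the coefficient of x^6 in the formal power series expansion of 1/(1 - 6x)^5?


The general identity 1/(1 - c x)^r = sum_{k>=0} c^k C(k + r - 1, r - 1) x^k follows by substituting y = c x into 1/(1 - y)^r = sum_{k>=0} C(k + r - 1, r - 1) y^k.
For c = 6, r = 5, k = 6:
6^6 * C(10, 4) = 46656 * 210 = 9797760.

9797760


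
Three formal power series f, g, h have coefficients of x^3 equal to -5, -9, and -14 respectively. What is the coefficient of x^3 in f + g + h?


Series addition is componentwise:
-5 + -9 + -14
= -28

-28


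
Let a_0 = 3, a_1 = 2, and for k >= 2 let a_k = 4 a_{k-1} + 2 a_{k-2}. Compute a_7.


Iterating the recurrence forward:
a_0 = 3
a_1 = 2
a_2 = 4*2 + 2*3 = 14
a_3 = 4*14 + 2*2 = 60
a_4 = 4*60 + 2*14 = 268
a_5 = 4*268 + 2*60 = 1192
a_6 = 4*1192 + 2*268 = 5304
a_7 = 4*5304 + 2*1192 = 23600
So a_7 = 23600.

23600


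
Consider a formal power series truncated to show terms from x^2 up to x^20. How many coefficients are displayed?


From x^2 to x^20 inclusive, the count is 20 - 2 + 1 = 19.

19


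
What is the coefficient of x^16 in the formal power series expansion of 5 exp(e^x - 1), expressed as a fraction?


exp(e^x - 1) is the exponential generating function for the Bell numbers Bell_k: exp(e^x - 1) = sum_{k>=0} Bell_k x^k / k!.
So the coefficient of x^16 in 5 exp(e^x - 1) is 5 Bell_16 / 16!.
Computing: Bell_16 = 10480142147 and 16! = 20922789888000, giving
5 * 10480142147/20922789888000 = 10480142147/4184557977600.

10480142147/4184557977600


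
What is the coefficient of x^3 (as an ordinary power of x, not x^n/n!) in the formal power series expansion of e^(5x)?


The exponential series is e^y = sum_{k>=0} y^k / k!. Substituting y = 5x gives
e^(5x) = sum_{k>=0} 5^k x^k / k!.
So the coefficient of x^n is a^n/n! with a = 5, n = 3:
5^3 / 3! = 125/6 = 125/6

125/6


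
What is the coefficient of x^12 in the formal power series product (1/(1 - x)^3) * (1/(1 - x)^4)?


Combine the factors: (1/(1 - x)^3) * (1/(1 - x)^4) = 1/(1 - x)^7.
Then use 1/(1 - x)^r = sum_{k>=0} C(k + r - 1, r - 1) x^k with r = 7 and k = 12:
C(18, 6) = 18564.

18564


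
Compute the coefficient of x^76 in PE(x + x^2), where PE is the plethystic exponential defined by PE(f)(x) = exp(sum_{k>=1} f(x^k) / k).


With f(x) = x + x^2, the exponent is sum_{k>=1} (x^k + x^(2k)) / k = -ln(1 - x) - ln(1 - x^2). Exponentiating:
PE(x + x^2) = 1 / ((1 - x)(1 - x^2)).
This is the generating function for partitions of n into parts of size 1 or 2. The number of 2's can be any j in 0..38, and the rest are 1's, so
[x^76] = floor(76/2) + 1 = 39.

39


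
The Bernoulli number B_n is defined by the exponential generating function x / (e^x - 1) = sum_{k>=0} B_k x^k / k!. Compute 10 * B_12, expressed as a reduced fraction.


Bernoulli numbers can also be computed recursively via B_0 = 1 and sum_{j=0}^{m} C(m+1, j) B_j = 0 for m >= 1. Odd-index Bernoulli numbers vanish for k >= 3.
Computing B_12 = -691/2730, so 10 * B_12 = 10 * -691/2730 = -691/273.

-691/273


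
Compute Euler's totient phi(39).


phi(n) counts integers in [1, n] coprime to n. Using the multiplicative formula phi(n) = n * prod_{p | n} (1 - 1/p):
39 = 3 * 13, so
phi(39) = 39 * (1 - 1/3) * (1 - 1/13) = 24.

24


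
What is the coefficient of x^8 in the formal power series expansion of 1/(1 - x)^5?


The negative binomial / multiset identity is
1/(1 - x)^r = sum_{k>=0} C(k + r - 1, r - 1) x^k.
Here r = 5 and k = 8, so the coefficient is
C(8 + 4, 4) = C(12, 4)
= 495

495


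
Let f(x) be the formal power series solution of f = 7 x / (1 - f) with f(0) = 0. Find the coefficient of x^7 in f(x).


Apply Lagrange inversion: f = 7 x * phi(f) with phi(t) = 1/(1 - t), so
[x^n] f = 7^n * (1/n) [t^(n-1)] phi(t)^n = 7^n * (1/n) [t^(n-1)] (1 - t)^(-n) = 7^n * (1/n) C(2n - 2, n - 1) = 7^n * C_{n-1}.
For n = 7: C_6 = C(12, 6) / 7 = 924/7 = 132.
With the 7^7 = 823543 factor, the coefficient is 823543 * 132 = 108707676.

108707676


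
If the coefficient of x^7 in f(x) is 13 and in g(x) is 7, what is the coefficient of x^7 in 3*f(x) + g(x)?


Scalar multiplication scales coefficients: 3 * 13 = 39.
Then add the g coefficient: 39 + 7
= 46

46


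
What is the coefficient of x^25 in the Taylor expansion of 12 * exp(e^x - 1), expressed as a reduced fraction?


exp(e^x - 1) = sum_{k>=0} Bell_k x^k / k!, where Bell_k is the k-th Bell number.
So the coefficient of x^25 is 12 * Bell_25 / 25!.
Computing: Bell_25 = 4638590332229999353 and 25! = 15511210043330985984000000, giving
12 * 4638590332229999353/15511210043330985984000000 = 356814640940769181/99430833611096064000000.

356814640940769181/99430833611096064000000


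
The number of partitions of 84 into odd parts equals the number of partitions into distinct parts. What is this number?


Computing partitions of 84 into odd parts (1, 3, 5, ...):
Using the generating function prod_{k>=0} 1/(1-x^(2k+1)),
the count is 111322

111322


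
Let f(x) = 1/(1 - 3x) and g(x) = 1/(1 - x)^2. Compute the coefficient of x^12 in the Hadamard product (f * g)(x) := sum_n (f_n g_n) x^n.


f has coefficients f_k = 3^k. For g = 1/(1 - x)^2 the coefficient is g_k = C(k + 1, 1) = k + 1. The Hadamard coefficient is (f * g)_k = 3^k * (k + 1).
For k = 12: 3^12 * 13 = 531441 * 13 = 6908733.

6908733


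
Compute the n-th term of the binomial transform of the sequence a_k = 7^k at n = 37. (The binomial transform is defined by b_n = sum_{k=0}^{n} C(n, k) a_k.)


With a_k = 7^k, b_n = sum_{k=0}^{n} C(n, k) 7^k = (1 + 7)^n by the binomial theorem.
For n = 37: (1 + 7)^37 = 8^37 = 2596148429267413814265248164610048.

2596148429267413814265248164610048


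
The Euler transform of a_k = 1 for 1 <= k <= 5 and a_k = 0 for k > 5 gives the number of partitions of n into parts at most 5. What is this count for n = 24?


Partitions of 24 into parts at most 5:
Using generating function (1-x)^(-1)(1-x^2)^(-1)...(1-x^5)^(-1),
the coefficient of x^24 = 333

333


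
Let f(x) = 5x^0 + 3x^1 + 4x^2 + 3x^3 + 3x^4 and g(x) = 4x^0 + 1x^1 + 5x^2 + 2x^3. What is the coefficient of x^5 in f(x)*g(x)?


Cauchy product at x^5:
4*2 + 3*5 + 3*1
= 26

26


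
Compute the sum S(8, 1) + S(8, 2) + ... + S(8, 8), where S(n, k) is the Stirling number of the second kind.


By definition, S(n, k) counts partitions of an n-set into exactly k nonempty blocks.
Computing row n = 8 for k = 1..8:
S(8, k): 1, 127, 966, 1701, 1050, 266, 28, 1
Sum = 4140. (This equals Bell_8 since the sum runs over all k.)

4140


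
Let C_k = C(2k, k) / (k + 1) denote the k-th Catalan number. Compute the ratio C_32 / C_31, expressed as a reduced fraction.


Using C_k = (2k)! / (k! (k+1)!), the ratio C_{k+1}/C_k simplifies to
C_{k+1}/C_k = [(2k+2)! / ((k+1)! (k+2)!)] * [k! (k+1)! / (2k)!]
 = (2k+2)(2k+1) / ((k+1)(k+2)) = 2(2k+1) / (k+2).
For k = 31: 2(2*31 + 1) / (31 + 2) = 126/33 = 42/11.

42/11


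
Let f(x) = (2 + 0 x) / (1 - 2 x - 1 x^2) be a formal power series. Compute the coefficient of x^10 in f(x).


Write f(x) = sum_{k>=0} a_k x^k. Multiplying both sides by 1 - 2 x - 1 x^2 gives
(1 - 2 x - 1 x^2) sum_{k>=0} a_k x^k = 2 + 0 x.
Matching coefficients:
 x^0: a_0 = 2
 x^1: a_1 - 2 a_0 = 0  =>  a_1 = 2*2 + 0 = 4
 x^k (k >= 2): a_k = 2 a_{k-1} + 1 a_{k-2}.
Iterating: a_2 = 10, a_3 = 24, a_4 = 58, a_5 = 140, a_6 = 338, a_7 = 816, a_8 = 1970, a_9 = 4756, a_10 = 11482.
So the coefficient of x^10 is 11482.

11482


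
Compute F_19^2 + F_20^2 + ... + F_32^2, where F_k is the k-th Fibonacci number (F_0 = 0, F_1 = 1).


There is a standard identity sum_{k=0}^{N} F_k^2 = F_N * F_{N+1} (proved inductively from the telescoping relation F_k^2 = F_k F_{k+1} - F_{k-1} F_k). Then
sum_{k=19}^{32} F_k^2 = F_32 F_33 - F_18 F_19.
Computing: F_32 = 2178309, F_33 = 3524578, F_18 = 2584, F_19 = 4181.
Sum = 2178309 * 3524578 - 2584 * 4181 = 7677609174898.

7677609174898


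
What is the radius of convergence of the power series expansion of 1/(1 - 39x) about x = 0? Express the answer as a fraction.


Expanding 1/(1 - 39x) = sum_{k>=0} 39^k x^k, the series converges when |39x| < 1, i.e., |x| < 1/39.
So the radius of convergence is 1/39 = 1/39.

1/39


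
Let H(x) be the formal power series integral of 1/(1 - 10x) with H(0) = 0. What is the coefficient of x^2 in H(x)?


1/(1 - 10x) = sum_{k>=0} 10^k x^k. Integrating termwise with H(0) = 0:
H(x) = sum_{k>=0} 10^k x^(k+1) / (k+1) = sum_{m>=1} 10^(m-1) x^m / m.
For m = 2: 10^1/2 = 10/2 = 5.

5


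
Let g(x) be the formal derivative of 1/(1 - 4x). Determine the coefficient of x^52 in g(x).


Differentiate termwise: d/dx sum_{k>=0} 4^k x^k = sum_{k>=1} k 4^k x^(k-1) = sum_{j>=0} (j+1) 4^(j+1) x^j.
Equivalently, d/dx [1/(1 - 4x)] = 4/(1 - 4x)^2.
For j = 52: 53 * 4^53 = 53 * 81129638414606681695789005144064 = 4299870835974154129876817272635392.

4299870835974154129876817272635392


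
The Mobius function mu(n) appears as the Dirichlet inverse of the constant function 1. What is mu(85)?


85 = 5 * 17 (all distinct primes).
mu(85) = (-1)^2 = 1

1


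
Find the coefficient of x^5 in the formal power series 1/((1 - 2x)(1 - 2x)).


By partial fractions or Cauchy convolution:
The coefficient equals sum_{k=0}^{5} 2^k * 2^(5-k).
= 192

192


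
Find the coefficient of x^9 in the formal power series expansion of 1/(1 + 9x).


Write 1/(1 + c x) = 1/(1 - (-c) x) and apply the geometric-series identity
1/(1 - y) = sum_{k>=0} y^k to get 1/(1 + c x) = sum_{k>=0} (-c)^k x^k.
So the coefficient of x^k is (-c)^k = (-1)^k * c^k.
Here c = 9 and k = 9:
(-9)^9 = -1 * 387420489 = -387420489

-387420489


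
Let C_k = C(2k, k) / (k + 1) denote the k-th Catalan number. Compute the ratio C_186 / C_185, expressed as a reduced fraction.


Using C_k = (2k)! / (k! (k+1)!), the ratio C_{k+1}/C_k simplifies to
C_{k+1}/C_k = [(2k+2)! / ((k+1)! (k+2)!)] * [k! (k+1)! / (2k)!]
 = (2k+2)(2k+1) / ((k+1)(k+2)) = 2(2k+1) / (k+2).
For k = 185: 2(2*185 + 1) / (185 + 2) = 742/187 = 742/187.

742/187


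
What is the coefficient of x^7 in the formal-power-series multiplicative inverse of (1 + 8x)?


The inverse is 1/(1 + 8x). Apply the geometric identity 1/(1 - y) = sum_{k>=0} y^k with y = -8x:
1/(1 + 8x) = sum_{k>=0} (-8)^k x^k.
So the coefficient of x^7 is (-8)^7 = -2097152.

-2097152


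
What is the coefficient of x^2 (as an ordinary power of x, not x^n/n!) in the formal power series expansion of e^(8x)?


The exponential series is e^y = sum_{k>=0} y^k / k!. Substituting y = 8x gives
e^(8x) = sum_{k>=0} 8^k x^k / k!.
So the coefficient of x^n is a^n/n! with a = 8, n = 2:
8^2 / 2! = 64/2 = 32

32


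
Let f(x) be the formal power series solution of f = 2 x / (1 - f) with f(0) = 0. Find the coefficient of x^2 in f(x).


Apply Lagrange inversion: f = 2 x * phi(f) with phi(t) = 1/(1 - t), so
[x^n] f = 2^n * (1/n) [t^(n-1)] phi(t)^n = 2^n * (1/n) [t^(n-1)] (1 - t)^(-n) = 2^n * (1/n) C(2n - 2, n - 1) = 2^n * C_{n-1}.
For n = 2: C_1 = C(2, 1) / 2 = 2/2 = 1.
With the 2^2 = 4 factor, the coefficient is 4 * 1 = 4.

4


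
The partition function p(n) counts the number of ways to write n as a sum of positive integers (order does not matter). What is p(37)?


Using the generating function prod_{k>=1} 1/(1-x^k), we compute p(37).
By dynamic programming over parts 1 through 37:
p(37) = 21637

21637


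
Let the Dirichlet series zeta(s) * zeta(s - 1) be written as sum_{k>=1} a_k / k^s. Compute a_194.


Convolution gives a_k = sum_{d | k} d * 1 = sum_{d | k} d = sigma(k), the sum of positive divisors of k.
For k = 194, the divisors are 1, 2, 97, 194, so
sigma(194) = 1 + 2 + 97 + 194 = 294.

294


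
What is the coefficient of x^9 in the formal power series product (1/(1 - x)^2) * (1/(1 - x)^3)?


Combine the factors: (1/(1 - x)^2) * (1/(1 - x)^3) = 1/(1 - x)^5.
Then use 1/(1 - x)^r = sum_{k>=0} C(k + r - 1, r - 1) x^k with r = 5 and k = 9:
C(13, 4) = 715.

715


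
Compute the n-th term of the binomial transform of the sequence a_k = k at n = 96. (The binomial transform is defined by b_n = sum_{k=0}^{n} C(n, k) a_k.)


With a_k = k, b_n = sum_{k=0}^{n} C(n, k) k. Using k * C(n, k) = n * C(n-1, k-1) gives b_n = n * sum_{k>=1} C(n-1, k-1) = n * 2^(n-1).
For n = 96: 96 * 2^95 = 96 * 39614081257132168796771975168 = 3802951800684688204490109616128.

3802951800684688204490109616128


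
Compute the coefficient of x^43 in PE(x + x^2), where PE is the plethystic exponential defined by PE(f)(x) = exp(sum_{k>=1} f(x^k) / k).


With f(x) = x + x^2, the exponent is sum_{k>=1} (x^k + x^(2k)) / k = -ln(1 - x) - ln(1 - x^2). Exponentiating:
PE(x + x^2) = 1 / ((1 - x)(1 - x^2)).
This is the generating function for partitions of n into parts of size 1 or 2. The number of 2's can be any j in 0..21, and the rest are 1's, so
[x^43] = floor(43/2) + 1 = 22.

22


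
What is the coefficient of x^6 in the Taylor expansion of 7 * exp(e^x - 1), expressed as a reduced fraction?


exp(e^x - 1) = sum_{k>=0} Bell_k x^k / k!, where Bell_k is the k-th Bell number.
So the coefficient of x^6 is 7 * Bell_6 / 6!.
Computing: Bell_6 = 203 and 6! = 720, giving
7 * 203/720 = 1421/720.

1421/720


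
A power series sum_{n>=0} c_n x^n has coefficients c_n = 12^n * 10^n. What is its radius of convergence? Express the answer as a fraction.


By the root test (Cauchy-Hadamard), the radius is R = 1 / limsup_n |c_n|^(1/n).
Here |c_n|^(1/n) = (12^n * 10^n)^(1/n) = 12 * 10 = 120 for all n.
So R = 1/120 = 1/120.

1/120


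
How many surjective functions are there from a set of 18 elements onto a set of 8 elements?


By inclusion-exclusion on which target elements are missed, the number of surjections from an n-set onto a k-set is
surj(n, k) = sum_{j=0}^{k} (-1)^j C(k, j) (k - j)^n.
Equivalently surj(n, k) = k! * S(n, k), where S(n, k) is the Stirling number of the second kind.
For n = 18, k = 8:
S(18, 8) = 189036065010, so
surj = 8! * 189036065010 = 40320 * 189036065010 = 7621934141203200.

7621934141203200


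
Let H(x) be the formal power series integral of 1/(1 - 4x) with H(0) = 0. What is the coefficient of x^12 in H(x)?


1/(1 - 4x) = sum_{k>=0} 4^k x^k. Integrating termwise with H(0) = 0:
H(x) = sum_{k>=0} 4^k x^(k+1) / (k+1) = sum_{m>=1} 4^(m-1) x^m / m.
For m = 12: 4^11/12 = 4194304/12 = 1048576/3.

1048576/3


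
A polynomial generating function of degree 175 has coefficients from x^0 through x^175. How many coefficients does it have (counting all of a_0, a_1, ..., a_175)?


A polynomial of degree 175 takes the form a_0 + a_1 x + ... + a_175 x^175.
The number of coefficients is 175 + 1 = 176.

176


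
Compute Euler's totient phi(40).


phi(n) counts integers in [1, n] coprime to n. Using the multiplicative formula phi(n) = n * prod_{p | n} (1 - 1/p):
40 = 2^3 * 5, so
phi(40) = 40 * (1 - 1/2) * (1 - 1/5) = 16.

16


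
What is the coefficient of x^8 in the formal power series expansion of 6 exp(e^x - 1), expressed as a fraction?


exp(e^x - 1) is the exponential generating function for the Bell numbers Bell_k: exp(e^x - 1) = sum_{k>=0} Bell_k x^k / k!.
So the coefficient of x^8 in 6 exp(e^x - 1) is 6 Bell_8 / 8!.
Computing: Bell_8 = 4140 and 8! = 40320, giving
6 * 4140/40320 = 69/112.

69/112


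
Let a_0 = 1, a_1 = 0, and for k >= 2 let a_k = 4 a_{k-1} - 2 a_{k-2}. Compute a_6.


Iterating the recurrence forward:
a_0 = 1
a_1 = 0
a_2 = 4*0 - 2*1 = -2
a_3 = 4*-2 - 2*0 = -8
a_4 = 4*-8 - 2*-2 = -28
a_5 = 4*-28 - 2*-8 = -96
a_6 = 4*-96 - 2*-28 = -328
So a_6 = -328.

-328


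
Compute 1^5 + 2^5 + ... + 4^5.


This power sum has a closed form given by Faulhaber's formula
sum_{k=1}^{m} k^p = (1 / (p + 1)) * sum_{j=0}^{p} C(p + 1, j) B_j m^(p + 1 - j),
but for small m direct computation is fastest:
1 + 32 + 243 + 1024 = 1300.

1300


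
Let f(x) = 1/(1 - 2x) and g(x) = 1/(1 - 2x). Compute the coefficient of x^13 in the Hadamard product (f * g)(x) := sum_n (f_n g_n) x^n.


f has coefficients f_k = 2^k and g has coefficients g_k = 2^k, so the Hadamard product has coefficient (f*g)_k = 2^k * 2^k = 4^k.
For k = 13: 4^13 = 67108864.

67108864


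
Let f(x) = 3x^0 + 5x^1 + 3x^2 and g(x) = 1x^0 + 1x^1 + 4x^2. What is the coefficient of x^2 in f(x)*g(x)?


Cauchy product at x^2:
3*4 + 5*1 + 3*1
= 20

20


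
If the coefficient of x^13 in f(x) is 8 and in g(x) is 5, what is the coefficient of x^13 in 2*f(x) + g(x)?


Scalar multiplication scales coefficients: 2 * 8 = 16.
Then add the g coefficient: 16 + 5
= 21

21


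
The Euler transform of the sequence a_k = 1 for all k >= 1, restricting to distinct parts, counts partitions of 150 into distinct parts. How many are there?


Partitions of 150 into distinct parts can be computed via generating function.
Product (1+x)(1+x^2)(1+x^3)...
The coefficient of x^150 = 19406016

19406016


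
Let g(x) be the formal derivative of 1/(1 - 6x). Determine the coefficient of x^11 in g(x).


Differentiate termwise: d/dx sum_{k>=0} 6^k x^k = sum_{k>=1} k 6^k x^(k-1) = sum_{j>=0} (j+1) 6^(j+1) x^j.
Equivalently, d/dx [1/(1 - 6x)] = 6/(1 - 6x)^2.
For j = 11: 12 * 6^12 = 12 * 2176782336 = 26121388032.

26121388032


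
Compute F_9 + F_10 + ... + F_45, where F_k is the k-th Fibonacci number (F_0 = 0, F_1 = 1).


Use the identity sum_{k=0}^{N} F_k = F_{N+2} - 1 (which follows from F_{k+2} - F_{k+1} = F_k). Then
sum_{k=9}^{45} F_k = (F_{47} - 1) - (F_{10} - 1) = F_{47} - F_{10}.
Computing: F_{47} = 2971215073, F_{10} = 55, so
Sum = 2971215073 - 55 = 2971215018.

2971215018


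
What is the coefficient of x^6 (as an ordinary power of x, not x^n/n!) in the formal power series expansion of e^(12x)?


The exponential series is e^y = sum_{k>=0} y^k / k!. Substituting y = 12x gives
e^(12x) = sum_{k>=0} 12^k x^k / k!.
So the coefficient of x^n is a^n/n! with a = 12, n = 6:
12^6 / 6! = 2985984/720 = 20736/5

20736/5


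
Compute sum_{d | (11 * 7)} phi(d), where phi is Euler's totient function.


First, 11 * 7 = 77. One classical identity is sum_{d | n} phi(d) = n (each k in [1, n] has a unique gcd with n, and among the k's with gcd(k, n) = n/d there are phi(d) of them). So the sum equals 77. We also verify directly:
Divisors of 77: 1, 7, 11, 77.
phi values: 1, 6, 10, 60.
Sum = 77.

77


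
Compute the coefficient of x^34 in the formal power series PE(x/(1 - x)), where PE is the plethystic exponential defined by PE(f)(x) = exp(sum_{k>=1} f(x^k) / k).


For f(x) = x/(1 - x) we have
sum_{k>=1} f(x^k) / k = sum_{k>=1} (1/k) * x^k / (1 - x^k) = sum_{k, m >= 1} x^(k m) / k,
which after exponentiating simplifies to
PE(x/(1 - x)) = prod_{k>=1} 1 / (1 - x^k).
This is the generating function for the partition function p(n), so the coefficient of x^34 is p(34).
Computing p(34) by dynamic programming over parts 1, 2, ..., 34: p(34) = 12310.

12310


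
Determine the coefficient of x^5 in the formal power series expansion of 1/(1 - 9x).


The geometric series identity gives 1/(1 - c x) = sum_{k>=0} c^k x^k, so the coefficient of x^k is c^k.
Here c = 9 and k = 5.
Computing: 9^5 = 59049

59049


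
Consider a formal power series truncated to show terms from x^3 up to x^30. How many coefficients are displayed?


From x^3 to x^30 inclusive, the count is 30 - 3 + 1 = 28.

28


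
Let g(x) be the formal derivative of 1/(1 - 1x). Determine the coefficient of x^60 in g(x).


Differentiate termwise: d/dx sum_{k>=0} 1^k x^k = sum_{k>=1} k 1^k x^(k-1) = sum_{j>=0} (j+1) 1^(j+1) x^j.
Equivalently, d/dx [1/(1 - 1x)] = 1/(1 - 1x)^2.
For j = 60: 61 * 1^61 = 61 * 1 = 61.

61


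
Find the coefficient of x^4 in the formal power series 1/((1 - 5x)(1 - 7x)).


By partial fractions or Cauchy convolution:
The coefficient equals sum_{k=0}^{4} 5^k * 7^(4-k).
= 6841

6841


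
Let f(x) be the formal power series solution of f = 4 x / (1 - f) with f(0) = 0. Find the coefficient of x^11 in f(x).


Apply Lagrange inversion: f = 4 x * phi(f) with phi(t) = 1/(1 - t), so
[x^n] f = 4^n * (1/n) [t^(n-1)] phi(t)^n = 4^n * (1/n) [t^(n-1)] (1 - t)^(-n) = 4^n * (1/n) C(2n - 2, n - 1) = 4^n * C_{n-1}.
For n = 11: C_10 = C(20, 10) / 11 = 184756/11 = 16796.
With the 4^11 = 4194304 factor, the coefficient is 4194304 * 16796 = 70447529984.

70447529984


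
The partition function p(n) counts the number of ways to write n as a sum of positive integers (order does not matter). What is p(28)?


Using the generating function prod_{k>=1} 1/(1-x^k), we compute p(28).
By dynamic programming over parts 1 through 28:
p(28) = 3718

3718


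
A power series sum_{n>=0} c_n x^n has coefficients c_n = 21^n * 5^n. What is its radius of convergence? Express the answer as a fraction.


By the root test (Cauchy-Hadamard), the radius is R = 1 / limsup_n |c_n|^(1/n).
Here |c_n|^(1/n) = (21^n * 5^n)^(1/n) = 21 * 5 = 105 for all n.
So R = 1/105 = 1/105.

1/105


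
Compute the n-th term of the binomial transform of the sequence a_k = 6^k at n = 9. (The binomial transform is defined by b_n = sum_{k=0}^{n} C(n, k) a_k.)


With a_k = 6^k, b_n = sum_{k=0}^{n} C(n, k) 6^k = (1 + 6)^n by the binomial theorem.
For n = 9: (1 + 6)^9 = 7^9 = 40353607.

40353607


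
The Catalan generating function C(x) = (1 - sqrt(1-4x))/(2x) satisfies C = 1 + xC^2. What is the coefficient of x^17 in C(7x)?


Substituting x -> 7x scales the n-th coefficient by 7^n, so [x^17] C(7x) = 7^17 * C_17.
C_17 = C(2*17, 17)/(18) = 2333606220/18 = 129644790.
So 7^17 * 129644790 = 232630513987207 * 129644790 = 30159334133463514201530.

30159334133463514201530


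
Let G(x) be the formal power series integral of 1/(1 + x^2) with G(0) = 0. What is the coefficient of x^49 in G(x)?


1/(1 + x^2) = sum_{j>=0} (-1)^j x^(2j). Integrating termwise with G(0) = 0:
G(x) = sum_{j>=0} (-1)^j x^(2j+1) / (2j+1) = arctan(x).
Only odd powers are nonzero. For x^49 write 49 = 2*24 + 1, giving
(-1)^24 / 49 = 1/49 = 1/49.

1/49


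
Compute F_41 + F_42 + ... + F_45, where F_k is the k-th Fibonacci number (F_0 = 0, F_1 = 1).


Use the identity sum_{k=0}^{N} F_k = F_{N+2} - 1 (which follows from F_{k+2} - F_{k+1} = F_k). Then
sum_{k=41}^{45} F_k = (F_{47} - 1) - (F_{42} - 1) = F_{47} - F_{42}.
Computing: F_{47} = 2971215073, F_{42} = 267914296, so
Sum = 2971215073 - 267914296 = 2703300777.

2703300777


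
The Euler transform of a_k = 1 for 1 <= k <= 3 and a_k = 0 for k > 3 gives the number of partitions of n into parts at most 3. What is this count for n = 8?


Partitions of 8 into parts at most 3:
Using generating function (1-x)^(-1)(1-x^2)^(-1)(1-x^3)^(-1),
the coefficient of x^8 = 10

10


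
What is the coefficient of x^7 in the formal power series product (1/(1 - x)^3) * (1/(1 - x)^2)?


Combine the factors: (1/(1 - x)^3) * (1/(1 - x)^2) = 1/(1 - x)^5.
Then use 1/(1 - x)^r = sum_{k>=0} C(k + r - 1, r - 1) x^k with r = 5 and k = 7:
C(11, 4) = 330.

330


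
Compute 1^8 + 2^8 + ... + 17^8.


This power sum has a closed form given by Faulhaber's formula
sum_{k=1}^{m} k^p = (1 / (p + 1)) * sum_{j=0}^{p} C(p + 1, j) B_j m^(p + 1 - j),
but for small m direct computation is fastest:
1 + 256 + 6561 + 65536 + 390625 + 1679616 + 5764801 + 16777216 + 43046721 + 100000000 + 214358881 + 429981696 + 815730721 + 1475789056 + 2562890625 + 4294967296 + 6975757441 = 16937207049.

16937207049


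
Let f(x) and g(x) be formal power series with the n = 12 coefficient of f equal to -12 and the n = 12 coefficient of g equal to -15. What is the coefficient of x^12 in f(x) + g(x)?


Addition of formal power series is termwise.
The coefficient of x^12 in f + g = -12 + -15
= -27

-27


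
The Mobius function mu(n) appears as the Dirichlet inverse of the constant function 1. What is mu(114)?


114 = 2 * 3 * 19 (all distinct primes).
mu(114) = (-1)^3 = -1

-1


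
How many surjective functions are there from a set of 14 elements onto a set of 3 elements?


By inclusion-exclusion on which target elements are missed, the number of surjections from an n-set onto a k-set is
surj(n, k) = sum_{j=0}^{k} (-1)^j C(k, j) (k - j)^n.
Equivalently surj(n, k) = k! * S(n, k), where S(n, k) is the Stirling number of the second kind.
For n = 14, k = 3:
S(14, 3) = 788970, so
surj = 3! * 788970 = 6 * 788970 = 4733820.

4733820


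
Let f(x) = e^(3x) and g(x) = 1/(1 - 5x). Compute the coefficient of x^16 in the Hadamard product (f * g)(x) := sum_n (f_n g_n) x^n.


Expanding: f_k = 3^k/k! (from e^(3x)) and g_k = 5^k (from 1/(1 - 5x)). So the Hadamard coefficient (f * g)_k = 3^k 5^k / k! = (15)^k / k!.
For k = 16: 15^16/16! = 6568408355712890625/20922789888000 = 72081298828125/229605376.

72081298828125/229605376


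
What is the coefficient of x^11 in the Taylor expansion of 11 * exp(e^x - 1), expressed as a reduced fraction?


exp(e^x - 1) = sum_{k>=0} Bell_k x^k / k!, where Bell_k is the k-th Bell number.
So the coefficient of x^11 is 11 * Bell_11 / 11!.
Computing: Bell_11 = 678570 and 11! = 39916800, giving
11 * 678570/39916800 = 22619/120960.

22619/120960


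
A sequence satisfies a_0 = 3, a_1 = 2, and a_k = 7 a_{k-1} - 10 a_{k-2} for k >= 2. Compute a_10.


The characteristic equation is t^2 - 7 t + 10 = 0, with roots r_1 = 5 and r_2 = 2 (so c_1 = r_1 + r_2, c_2 = -r_1 r_2 as required).
One can use the closed form a_n = A r_1^n + B r_2^n, but direct iteration is more reliable:
a_0 = 3, a_1 = 2, a_2 = -16, a_3 = -132, a_4 = -764, a_5 = -4028, a_6 = -20556, a_7 = -103612, a_8 = -519724, a_9 = -2601948, a_10 = -13016396.
So a_10 = -13016396.

-13016396


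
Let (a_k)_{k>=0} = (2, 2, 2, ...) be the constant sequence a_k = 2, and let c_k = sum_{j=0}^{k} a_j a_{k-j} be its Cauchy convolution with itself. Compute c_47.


Since a_j = 2 for all j >= 0, the convolution sum becomes
c_k = sum_{j=0}^{k} 2 * 2 = 4 * (k + 1).
Equivalently, the generating function of (a_k) is 2/(1 - x) and its square is 4/(1 - x)^2 = sum_{k>=0} 4(k + 1) x^k.
For k = 47: 4 * 48 = 192.

192


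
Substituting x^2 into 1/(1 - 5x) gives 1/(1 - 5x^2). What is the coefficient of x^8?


The coefficient of x^(2m) in 1/(1 - 5x^2) is 5^m.
With n = 8 = 2*4, the coefficient is 5^4 = 625.

625


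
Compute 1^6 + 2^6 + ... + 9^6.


This power sum has a closed form given by Faulhaber's formula
sum_{k=1}^{m} k^p = (1 / (p + 1)) * sum_{j=0}^{p} C(p + 1, j) B_j m^(p + 1 - j),
but for small m direct computation is fastest:
1 + 64 + 729 + 4096 + 15625 + 46656 + 117649 + 262144 + 531441 = 978405.

978405


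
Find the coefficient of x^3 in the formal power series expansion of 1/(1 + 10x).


Write 1/(1 + c x) = 1/(1 - (-c) x) and apply the geometric-series identity
1/(1 - y) = sum_{k>=0} y^k to get 1/(1 + c x) = sum_{k>=0} (-c)^k x^k.
So the coefficient of x^k is (-c)^k = (-1)^k * c^k.
Here c = 10 and k = 3:
(-10)^3 = -1 * 1000 = -1000

-1000


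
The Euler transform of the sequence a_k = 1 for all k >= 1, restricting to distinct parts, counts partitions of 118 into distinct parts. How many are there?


Partitions of 118 into distinct parts can be computed via generating function.
Product (1+x)(1+x^2)(1+x^3)...
The coefficient of x^118 = 1881578

1881578


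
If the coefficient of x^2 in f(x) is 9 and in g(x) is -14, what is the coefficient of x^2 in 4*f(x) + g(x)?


Scalar multiplication scales coefficients: 4 * 9 = 36.
Then add the g coefficient: 36 + -14
= 22

22


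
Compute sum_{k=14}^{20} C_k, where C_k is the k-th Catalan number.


C_14 through C_20: 2674440, 9694845, 35357670, 129644790, 477638700, 1767263190, 6564120420
Sum = 2674440 + 9694845 + 35357670 + 129644790 + 477638700 + 1767263190 + 6564120420
= 8986394055

8986394055


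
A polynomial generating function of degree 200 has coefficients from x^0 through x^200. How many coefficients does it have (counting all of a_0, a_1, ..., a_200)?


A polynomial of degree 200 takes the form a_0 + a_1 x + ... + a_200 x^200.
The number of coefficients is 200 + 1 = 201.

201


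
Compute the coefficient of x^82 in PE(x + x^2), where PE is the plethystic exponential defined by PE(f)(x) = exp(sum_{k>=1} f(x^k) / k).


With f(x) = x + x^2, the exponent is sum_{k>=1} (x^k + x^(2k)) / k = -ln(1 - x) - ln(1 - x^2). Exponentiating:
PE(x + x^2) = 1 / ((1 - x)(1 - x^2)).
This is the generating function for partitions of n into parts of size 1 or 2. The number of 2's can be any j in 0..41, and the rest are 1's, so
[x^82] = floor(82/2) + 1 = 42.

42


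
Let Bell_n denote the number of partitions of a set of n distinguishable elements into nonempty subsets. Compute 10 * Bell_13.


Bell_13 can be computed from the Bell triangle or from Dobinski's identity Bell_n = (1/e) * sum_{k>=0} k^n / k!.
Computing Bell_13 = 27644437.
Then 10 * 27644437 = 276444370.

276444370


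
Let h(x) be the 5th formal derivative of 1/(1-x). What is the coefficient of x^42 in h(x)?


Differentiating 5 times: d^5/dx^5 [1/(1-x)] = 5!/(1-x)^6.
The expansion 1/(1-x)^6 = sum_{k>=0} C(k+5, 5) x^k, so the coefficient of x^n in 5!/(1-x)^6 is 5! * C(n+5, 5).
For n = 42: 120 * C(47, 5) = 120 * 1533939 = 184072680

184072680


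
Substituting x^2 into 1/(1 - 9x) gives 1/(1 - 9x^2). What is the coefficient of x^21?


Since 1/(1 - 9x^2) only has even powers of x,
the coefficient of x^21 (odd) is 0.

0


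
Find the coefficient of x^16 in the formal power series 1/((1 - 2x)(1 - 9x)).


By partial fractions or Cauchy convolution:
The coefficient equals sum_{k=0}^{16} 2^k * 9^(16-k).
= 2382454528505071

2382454528505071
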